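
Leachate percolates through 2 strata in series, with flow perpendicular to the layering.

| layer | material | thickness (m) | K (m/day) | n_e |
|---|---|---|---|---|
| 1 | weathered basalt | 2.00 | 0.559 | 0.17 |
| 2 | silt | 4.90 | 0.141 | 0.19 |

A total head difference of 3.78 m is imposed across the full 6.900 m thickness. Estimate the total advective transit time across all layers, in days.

With flow normal to the layers, continuity requires the same specific discharge q through every layer.
Σ(b_i/K_i) = 2.00/0.559 + 4.90/0.141 = 38.33 d.
q = Δh / Σ(b_i/K_i) = 3.78 / 38.33 = 0.09862 m/day.
In each layer the seepage velocity is v_i = q/n_i, so the layer transit time is t_i = b_i·n_i / q:
  layer 1 (weathered basalt): t_1 = 2.00 × 0.17 / 0.09862 = 3.448 d
  layer 2 (silt): t_2 = 4.90 × 0.19 / 0.09862 = 9.440 d
Total t = Σ t_i = 12.89 days.

12.9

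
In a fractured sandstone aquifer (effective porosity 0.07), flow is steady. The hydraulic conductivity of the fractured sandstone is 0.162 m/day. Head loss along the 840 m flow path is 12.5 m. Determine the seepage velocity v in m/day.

Hydraulic gradient i = Δh / L = 12.5 / 840 = 0.01488.
Darcy flux q = K · i = 0.1620 × 0.01488 = 0.002411 m/day.
Seepage velocity v = q / n_e = 0.002411 / 0.07 = 0.03444 m/day.

0.0344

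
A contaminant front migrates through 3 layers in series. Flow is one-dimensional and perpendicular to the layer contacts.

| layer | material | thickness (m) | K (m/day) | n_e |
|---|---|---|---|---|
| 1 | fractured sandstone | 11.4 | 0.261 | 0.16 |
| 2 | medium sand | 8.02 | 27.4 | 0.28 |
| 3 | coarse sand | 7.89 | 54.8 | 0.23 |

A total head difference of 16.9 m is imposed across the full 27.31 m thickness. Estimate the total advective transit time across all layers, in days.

With flow normal to the layers, continuity requires the same specific discharge q through every layer.
Σ(b_i/K_i) = 11.4/0.261 + 8.02/27.4 + 7.89/54.8 = 44.11 d.
q = Δh / Σ(b_i/K_i) = 16.9 / 44.11 = 0.3831 m/day.
In each layer the seepage velocity is v_i = q/n_i, so the layer transit time is t_i = b_i·n_i / q:
  layer 1 (fractured sandstone): t_1 = 11.4 × 0.16 / 0.3831 = 4.761 d
  layer 2 (medium sand): t_2 = 8.02 × 0.28 / 0.3831 = 5.862 d
  layer 3 (coarse sand): t_3 = 7.89 × 0.23 / 0.3831 = 4.737 d
Total t = Σ t_i = 15.36 days.

15.4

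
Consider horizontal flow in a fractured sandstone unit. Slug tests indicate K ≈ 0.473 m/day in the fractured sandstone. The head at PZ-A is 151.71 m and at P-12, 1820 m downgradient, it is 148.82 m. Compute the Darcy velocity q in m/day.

Hydraulic gradient i = (151.71 − 148.82) / 1820 = 2.89 / 1820 = 0.001588.
Specific discharge q = K · i = 0.4730 × 0.001588 = 0.0007511 m/day.

0.000751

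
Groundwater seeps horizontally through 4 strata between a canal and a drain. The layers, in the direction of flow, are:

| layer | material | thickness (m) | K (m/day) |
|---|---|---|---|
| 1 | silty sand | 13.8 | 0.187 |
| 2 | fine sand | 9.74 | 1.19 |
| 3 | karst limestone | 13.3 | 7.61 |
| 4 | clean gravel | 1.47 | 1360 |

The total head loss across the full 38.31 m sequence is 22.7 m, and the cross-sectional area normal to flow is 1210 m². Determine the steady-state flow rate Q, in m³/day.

Flow is perpendicular to layering, so the layers act in series and the equivalent K is the thickness-weighted harmonic mean.
Total thickness L = 13.8 + 9.74 + 13.3 + 1.47 = 38.31 m.
Σ(b_i/K_i) = 13.8/0.187 + 9.74/1.19 + 13.3/7.61 + 1.47/1360 = 83.73 d.
K_eq = L / Σ(b_i/K_i) = 38.31 / 83.73 = 0.4575 m/day.
Q = K_eq · A · (Δh/L) = 0.4575 × 1210 × (22.7/38.31) = 328.0 m³/day.

328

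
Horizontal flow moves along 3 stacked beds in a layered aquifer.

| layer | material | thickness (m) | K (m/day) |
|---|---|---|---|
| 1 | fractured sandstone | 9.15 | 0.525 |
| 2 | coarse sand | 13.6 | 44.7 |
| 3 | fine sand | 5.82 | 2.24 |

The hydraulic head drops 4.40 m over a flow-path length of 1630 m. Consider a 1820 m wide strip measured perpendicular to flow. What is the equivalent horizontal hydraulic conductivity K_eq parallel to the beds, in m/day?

Flow is parallel to layering, so each bed carries its own Darcy discharge and the transmissivities add.
Σ(K_i·b_i) = 0.525×9.15 + 44.7×13.6 + 2.24×5.82 = 625.8 m²/day.
Total thickness b = 28.57 m, so K_eq = Σ(K_i·b_i)/b = 21.90 m/day.

21.9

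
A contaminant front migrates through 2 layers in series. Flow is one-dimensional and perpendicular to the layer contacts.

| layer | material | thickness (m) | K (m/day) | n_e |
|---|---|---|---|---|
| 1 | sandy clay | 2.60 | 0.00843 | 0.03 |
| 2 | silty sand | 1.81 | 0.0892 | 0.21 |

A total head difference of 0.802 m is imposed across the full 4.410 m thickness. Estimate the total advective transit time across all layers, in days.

With flow normal to the layers, continuity requires the same specific discharge q through every layer.
Σ(b_i/K_i) = 2.60/0.00843 + 1.81/0.0892 = 328.7 d.
q = Δh / Σ(b_i/K_i) = 0.802 / 328.7 = 0.002440 m/day.
In each layer the seepage velocity is v_i = q/n_i, so the layer transit time is t_i = b_i·n_i / q:
  layer 1 (sandy clay): t_1 = 2.60 × 0.03 / 0.002440 = 31.97 d
  layer 2 (silty sand): t_2 = 1.81 × 0.21 / 0.002440 = 155.8 d
Total t = Σ t_i = 187.8 days.

188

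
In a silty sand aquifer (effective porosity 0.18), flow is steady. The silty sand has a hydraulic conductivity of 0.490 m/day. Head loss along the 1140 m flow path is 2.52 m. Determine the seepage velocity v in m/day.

Hydraulic gradient i = Δh / L = 2.52 / 1140 = 0.002211.
Darcy flux q = K · i = 0.4900 × 0.002211 = 0.001083 m/day.
Seepage velocity v = q / n_e = 0.001083 / 0.18 = 0.006018 m/day.

0.00602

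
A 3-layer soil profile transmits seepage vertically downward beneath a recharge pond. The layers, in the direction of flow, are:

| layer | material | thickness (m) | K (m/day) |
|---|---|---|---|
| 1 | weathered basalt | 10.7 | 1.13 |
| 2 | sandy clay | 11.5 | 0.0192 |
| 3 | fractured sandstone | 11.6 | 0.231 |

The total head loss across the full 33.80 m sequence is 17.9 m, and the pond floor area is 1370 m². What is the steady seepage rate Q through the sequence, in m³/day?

Flow is perpendicular to layering, so the layers act in series and the equivalent K is the thickness-weighted harmonic mean.
Total thickness L = 10.7 + 11.5 + 11.6 = 33.80 m.
Σ(b_i/K_i) = 10.7/1.13 + 11.5/0.0192 + 11.6/0.231 = 658.6 d.
K_eq = L / Σ(b_i/K_i) = 33.80 / 658.6 = 0.05132 m/day.
Q = K_eq · A · (Δh/L) = 0.05132 × 1370 × (17.9/33.80) = 37.23 m³/day.

37.2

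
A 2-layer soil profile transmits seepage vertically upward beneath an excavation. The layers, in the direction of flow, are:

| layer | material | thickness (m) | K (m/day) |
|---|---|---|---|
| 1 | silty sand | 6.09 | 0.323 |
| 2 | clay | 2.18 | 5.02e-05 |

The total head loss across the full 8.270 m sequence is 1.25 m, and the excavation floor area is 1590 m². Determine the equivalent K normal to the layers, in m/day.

Flow is perpendicular to layering, so the layers act in series and the equivalent K is the thickness-weighted harmonic mean.
Total thickness L = 6.09 + 2.18 = 8.270 m.
Σ(b_i/K_i) = 6.09/0.323 + 2.18/5.02e-05 = 43445 d.
K_eq = L / Σ(b_i/K_i) = 8.270 / 43445 = 0.0001904 m/day.

0.000190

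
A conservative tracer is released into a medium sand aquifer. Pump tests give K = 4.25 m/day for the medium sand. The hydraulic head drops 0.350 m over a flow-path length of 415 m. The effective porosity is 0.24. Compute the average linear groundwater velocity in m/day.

0.0149

Hydraulic gradient i = Δh / L = 0.350 / 415 = 0.0008434.
Darcy flux q = K · i = 4.250 × 0.0008434 = 0.003584 m/day.
Seepage velocity v = q / n_e = 0.003584 / 0.24 = 0.01493 m/day.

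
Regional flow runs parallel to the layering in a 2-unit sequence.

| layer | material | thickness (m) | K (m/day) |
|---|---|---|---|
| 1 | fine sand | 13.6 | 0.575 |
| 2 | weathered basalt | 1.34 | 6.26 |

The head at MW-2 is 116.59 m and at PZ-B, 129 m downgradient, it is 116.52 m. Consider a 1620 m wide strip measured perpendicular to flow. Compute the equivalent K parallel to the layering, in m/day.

Flow is parallel to layering, so each bed carries its own Darcy discharge and the transmissivities add.
Σ(K_i·b_i) = 0.575×13.6 + 6.26×1.34 = 16.21 m²/day.
Total thickness b = 14.94 m, so K_eq = Σ(K_i·b_i)/b = 1.085 m/day.

1.08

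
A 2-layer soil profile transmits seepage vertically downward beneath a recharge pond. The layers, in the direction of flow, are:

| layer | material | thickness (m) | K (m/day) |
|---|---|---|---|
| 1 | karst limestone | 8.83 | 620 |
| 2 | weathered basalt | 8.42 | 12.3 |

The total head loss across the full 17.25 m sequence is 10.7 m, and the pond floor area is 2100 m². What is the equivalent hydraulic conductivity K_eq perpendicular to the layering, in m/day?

24.7

Flow is perpendicular to layering, so the layers act in series and the equivalent K is the thickness-weighted harmonic mean.
Total thickness L = 8.83 + 8.42 = 17.25 m.
Σ(b_i/K_i) = 8.83/620 + 8.42/12.3 = 0.6988 d.
K_eq = L / Σ(b_i/K_i) = 17.25 / 0.6988 = 24.69 m/day.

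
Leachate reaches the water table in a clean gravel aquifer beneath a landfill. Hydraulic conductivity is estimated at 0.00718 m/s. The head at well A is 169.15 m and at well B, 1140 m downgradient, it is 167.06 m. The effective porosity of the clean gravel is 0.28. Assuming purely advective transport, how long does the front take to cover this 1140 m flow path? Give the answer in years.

Convert K: 0.00718 m/s × 86400 = 620.4 m/day.
Hydraulic gradient i = (169.15 − 167.06) / 1140 = 2.09 / 1140 = 0.001833.
Darcy flux q = K · i = 620.4 × 0.001833 = 1.137 m/day.
Seepage velocity v = q / n_e = 1.137 / 0.28 = 4.062 m/day.
Travel time t = L / v = 1140 / 4.062 = 280.7 days = 0.7684 years.

0.768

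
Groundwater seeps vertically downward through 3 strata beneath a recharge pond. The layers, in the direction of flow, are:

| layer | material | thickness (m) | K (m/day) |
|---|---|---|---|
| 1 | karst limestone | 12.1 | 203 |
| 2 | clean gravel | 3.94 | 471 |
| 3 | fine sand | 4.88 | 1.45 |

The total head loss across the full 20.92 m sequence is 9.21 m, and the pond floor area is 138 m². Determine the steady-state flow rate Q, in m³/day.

Flow is perpendicular to layering, so the layers act in series and the equivalent K is the thickness-weighted harmonic mean.
Total thickness L = 12.1 + 3.94 + 4.88 = 20.92 m.
Σ(b_i/K_i) = 12.1/203 + 3.94/471 + 4.88/1.45 = 3.433 d.
K_eq = L / Σ(b_i/K_i) = 20.92 / 3.433 = 6.093 m/day.
Q = K_eq · A · (Δh/L) = 6.093 × 138 × (9.21/20.92) = 370.2 m³/day.

370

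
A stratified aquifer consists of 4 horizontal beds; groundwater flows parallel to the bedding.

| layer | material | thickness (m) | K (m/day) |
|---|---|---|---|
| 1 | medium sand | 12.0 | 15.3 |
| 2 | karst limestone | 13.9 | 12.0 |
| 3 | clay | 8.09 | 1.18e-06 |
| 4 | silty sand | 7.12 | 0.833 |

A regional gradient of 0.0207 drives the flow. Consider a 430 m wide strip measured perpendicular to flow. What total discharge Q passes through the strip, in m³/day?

Flow is parallel to layering, so each bed carries its own Darcy discharge and the transmissivities add.
Σ(K_i·b_i) = 15.3×12.0 + 12.0×13.9 + 1.18e-06×8.09 + 0.833×7.12 = 356.3 m²/day.
Hydraulic gradient i = 0.0207.
Q = Σ(K_i·b_i) · W · i = 356.3 × 430 × 0.02070 = 3172 m³/day.

3170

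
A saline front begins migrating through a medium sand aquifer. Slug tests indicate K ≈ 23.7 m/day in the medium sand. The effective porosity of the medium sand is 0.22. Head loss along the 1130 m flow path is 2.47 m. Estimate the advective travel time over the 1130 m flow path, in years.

13.1

Hydraulic gradient i = Δh / L = 2.47 / 1130 = 0.002186.
Darcy flux q = K · i = 23.70 × 0.002186 = 0.05180 m/day.
Seepage velocity v = q / n_e = 0.05180 / 0.22 = 0.2355 m/day.
Travel time t = L / v = 1130 / 0.2355 = 4799 days = 13.14 years.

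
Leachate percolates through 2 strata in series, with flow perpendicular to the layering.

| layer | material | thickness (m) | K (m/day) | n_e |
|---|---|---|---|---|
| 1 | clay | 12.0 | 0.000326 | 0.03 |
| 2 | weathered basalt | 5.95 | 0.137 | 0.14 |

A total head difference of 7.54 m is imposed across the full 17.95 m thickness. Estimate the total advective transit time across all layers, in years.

16.0

With flow normal to the layers, continuity requires the same specific discharge q through every layer.
Σ(b_i/K_i) = 12.0/0.000326 + 5.95/0.137 = 36853 d.
q = Δh / Σ(b_i/K_i) = 7.54 / 36853 = 0.0002046 m/day.
In each layer the seepage velocity is v_i = q/n_i, so the layer transit time is t_i = b_i·n_i / q:
  layer 1 (clay): t_1 = 12.0 × 0.03 / 0.0002046 = 1760 d
  layer 2 (weathered basalt): t_2 = 5.95 × 0.14 / 0.0002046 = 4071 d
Total t = Σ t_i = 5831 days = 15.96 years.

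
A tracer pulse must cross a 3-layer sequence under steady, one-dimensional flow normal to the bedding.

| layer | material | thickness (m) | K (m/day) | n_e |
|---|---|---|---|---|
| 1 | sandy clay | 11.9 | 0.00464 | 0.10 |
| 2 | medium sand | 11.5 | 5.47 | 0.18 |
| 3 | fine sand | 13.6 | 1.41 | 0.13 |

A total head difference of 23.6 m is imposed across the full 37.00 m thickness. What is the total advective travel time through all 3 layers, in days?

With flow normal to the layers, continuity requires the same specific discharge q through every layer.
Σ(b_i/K_i) = 11.9/0.00464 + 11.5/5.47 + 13.6/1.41 = 2576 d.
q = Δh / Σ(b_i/K_i) = 23.6 / 2576 = 0.009160 m/day.
In each layer the seepage velocity is v_i = q/n_i, so the layer transit time is t_i = b_i·n_i / q:
  layer 1 (sandy clay): t_1 = 11.9 × 0.10 / 0.009160 = 129.9 d
  layer 2 (medium sand): t_2 = 11.5 × 0.18 / 0.009160 = 226.0 d
  layer 3 (fine sand): t_3 = 13.6 × 0.13 / 0.009160 = 193.0 d
Total t = Σ t_i = 548.9 days.

549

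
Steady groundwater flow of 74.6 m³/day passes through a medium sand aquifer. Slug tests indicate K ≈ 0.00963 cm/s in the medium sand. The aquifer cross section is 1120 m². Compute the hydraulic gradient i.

Convert K: 0.00963 cm/s × 864 = 8.320 m/day.
From Q = K·A·i, i = Q / (K·A) = 74.6 / (8.320 × 1120) = 0.008005.

0.00801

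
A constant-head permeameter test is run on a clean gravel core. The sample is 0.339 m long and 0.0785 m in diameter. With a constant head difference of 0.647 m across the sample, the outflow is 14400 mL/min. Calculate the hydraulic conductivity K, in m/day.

Cross-sectional area A = π·(d/2)² = π × (0.0785/2)² = 0.004840 m².
Convert discharge: 14400 mL/min = 0.0002400 m³/s.
Darcy's law rearranged: K = Q·L / (A·Δh) = 0.0002400 × 0.339 / (0.004840 × 0.647) = 0.02598 m/s = 2245 m/day.

2240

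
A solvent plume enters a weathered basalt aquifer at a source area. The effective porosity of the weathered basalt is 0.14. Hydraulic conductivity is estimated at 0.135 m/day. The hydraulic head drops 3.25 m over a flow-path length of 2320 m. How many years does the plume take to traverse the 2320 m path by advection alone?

Hydraulic gradient i = Δh / L = 3.25 / 2320 = 0.001401.
Darcy flux q = K · i = 0.1350 × 0.001401 = 0.0001891 m/day.
Seepage velocity v = q / n_e = 0.0001891 / 0.14 = 0.001351 m/day.
Travel time t = L / v = 2320 / 0.001351 = 1.717e+06 days = 4702 years.

4700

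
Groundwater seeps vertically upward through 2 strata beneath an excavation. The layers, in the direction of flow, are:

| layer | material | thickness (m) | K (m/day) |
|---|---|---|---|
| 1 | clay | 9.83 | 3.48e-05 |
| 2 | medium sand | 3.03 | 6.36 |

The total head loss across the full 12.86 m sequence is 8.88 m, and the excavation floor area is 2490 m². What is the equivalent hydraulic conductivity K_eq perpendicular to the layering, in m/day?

4.55e-05

Flow is perpendicular to layering, so the layers act in series and the equivalent K is the thickness-weighted harmonic mean.
Total thickness L = 9.83 + 3.03 = 12.86 m.
Σ(b_i/K_i) = 9.83/3.48e-05 + 3.03/6.36 = 2.825e+05 d.
K_eq = L / Σ(b_i/K_i) = 12.86 / 2.825e+05 = 4.553e-05 m/day.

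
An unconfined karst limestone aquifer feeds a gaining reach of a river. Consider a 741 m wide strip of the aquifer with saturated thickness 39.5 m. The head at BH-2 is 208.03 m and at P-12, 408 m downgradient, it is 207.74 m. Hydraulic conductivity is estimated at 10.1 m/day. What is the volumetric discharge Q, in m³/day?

210

Cross-sectional area A = 741 × 39.5 = 29270 m².
Hydraulic gradient i = (208.03 − 207.74) / 408 = 0.29 / 408 = 0.0007108.
Darcy's law: Q = K · A · i = 10.10 × 29270 × 0.0007108 = 210.1 m³/day.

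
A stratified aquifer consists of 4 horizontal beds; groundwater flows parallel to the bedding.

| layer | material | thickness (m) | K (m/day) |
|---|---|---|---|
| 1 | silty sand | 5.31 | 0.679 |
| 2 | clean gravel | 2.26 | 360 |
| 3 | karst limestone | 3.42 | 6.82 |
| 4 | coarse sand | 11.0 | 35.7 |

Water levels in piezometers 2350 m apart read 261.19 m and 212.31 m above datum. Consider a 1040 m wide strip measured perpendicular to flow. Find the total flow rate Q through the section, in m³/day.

26700

Flow is parallel to layering, so each bed carries its own Darcy discharge and the transmissivities add.
Σ(K_i·b_i) = 0.679×5.31 + 360×2.26 + 6.82×3.42 + 35.7×11.0 = 1233 m²/day.
Hydraulic gradient i = (261.19 − 212.31) / 2350 = 48.88 / 2350 = 0.02080.
Q = Σ(K_i·b_i) · W · i = 1233 × 1040 × 0.02080 = 26677 m³/day.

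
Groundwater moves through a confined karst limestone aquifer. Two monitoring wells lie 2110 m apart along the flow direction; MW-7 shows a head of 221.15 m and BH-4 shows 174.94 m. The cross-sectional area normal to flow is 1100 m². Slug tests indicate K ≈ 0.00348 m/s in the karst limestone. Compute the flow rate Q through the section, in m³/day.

7240

Convert K: 0.00348 m/s × 86400 = 300.7 m/day.
Hydraulic gradient i = (221.15 − 174.94) / 2110 = 46.21 / 2110 = 0.02190.
Darcy's law: Q = K · A · i = 300.7 × 1100 × 0.02190 = 7243 m³/day.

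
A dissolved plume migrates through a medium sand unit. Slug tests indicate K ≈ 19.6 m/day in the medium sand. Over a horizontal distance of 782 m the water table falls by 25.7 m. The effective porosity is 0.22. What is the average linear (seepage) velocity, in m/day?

2.93

Hydraulic gradient i = Δh / L = 25.7 / 782 = 0.03286.
Darcy flux q = K · i = 19.60 × 0.03286 = 0.6441 m/day.
Seepage velocity v = q / n_e = 0.6441 / 0.22 = 2.928 m/day.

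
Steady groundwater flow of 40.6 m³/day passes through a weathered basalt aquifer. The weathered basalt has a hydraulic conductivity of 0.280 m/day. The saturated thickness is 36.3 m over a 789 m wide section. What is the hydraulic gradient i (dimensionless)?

0.00506

Cross-sectional area A = 789 × 36.3 = 28641 m².
From Q = K·A·i, i = Q / (K·A) = 40.6 / (0.2800 × 28641) = 0.005063.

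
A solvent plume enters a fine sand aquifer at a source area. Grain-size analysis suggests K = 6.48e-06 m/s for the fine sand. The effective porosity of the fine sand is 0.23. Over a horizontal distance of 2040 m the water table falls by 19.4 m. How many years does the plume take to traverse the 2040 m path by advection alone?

Convert K: 6.48e-06 m/s × 86400 = 0.5599 m/day.
Hydraulic gradient i = Δh / L = 19.4 / 2040 = 0.009510.
Darcy flux q = K · i = 0.5599 × 0.009510 = 0.005324 m/day.
Seepage velocity v = q / n_e = 0.005324 / 0.23 = 0.02315 m/day.
Travel time t = L / v = 2040 / 0.02315 = 88125 days = 241.3 years.

241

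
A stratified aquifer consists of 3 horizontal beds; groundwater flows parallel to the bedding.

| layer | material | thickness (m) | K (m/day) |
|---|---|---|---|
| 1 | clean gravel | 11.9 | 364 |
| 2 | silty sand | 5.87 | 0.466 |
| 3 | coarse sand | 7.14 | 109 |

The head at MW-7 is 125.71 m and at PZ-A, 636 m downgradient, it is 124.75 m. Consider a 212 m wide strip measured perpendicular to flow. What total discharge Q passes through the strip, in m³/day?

1640

Flow is parallel to layering, so each bed carries its own Darcy discharge and the transmissivities add.
Σ(K_i·b_i) = 364×11.9 + 0.466×5.87 + 109×7.14 = 5113 m²/day.
Hydraulic gradient i = (125.71 − 124.75) / 636 = 0.96 / 636 = 0.001509.
Q = Σ(K_i·b_i) · W · i = 5113 × 212 × 0.001509 = 1636 m³/day.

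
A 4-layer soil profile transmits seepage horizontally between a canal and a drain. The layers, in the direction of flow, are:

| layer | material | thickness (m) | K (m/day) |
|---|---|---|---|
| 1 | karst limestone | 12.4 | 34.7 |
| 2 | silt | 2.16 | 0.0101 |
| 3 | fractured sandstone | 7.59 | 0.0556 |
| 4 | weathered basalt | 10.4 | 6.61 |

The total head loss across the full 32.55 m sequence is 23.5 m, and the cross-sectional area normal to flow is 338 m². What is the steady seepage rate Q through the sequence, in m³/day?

Flow is perpendicular to layering, so the layers act in series and the equivalent K is the thickness-weighted harmonic mean.
Total thickness L = 12.4 + 2.16 + 7.59 + 10.4 = 32.55 m.
Σ(b_i/K_i) = 12.4/34.7 + 2.16/0.0101 + 7.59/0.0556 + 10.4/6.61 = 352.3 d.
K_eq = L / Σ(b_i/K_i) = 32.55 / 352.3 = 0.09239 m/day.
Q = K_eq · A · (Δh/L) = 0.09239 × 338 × (23.5/32.55) = 22.55 m³/day.

22.5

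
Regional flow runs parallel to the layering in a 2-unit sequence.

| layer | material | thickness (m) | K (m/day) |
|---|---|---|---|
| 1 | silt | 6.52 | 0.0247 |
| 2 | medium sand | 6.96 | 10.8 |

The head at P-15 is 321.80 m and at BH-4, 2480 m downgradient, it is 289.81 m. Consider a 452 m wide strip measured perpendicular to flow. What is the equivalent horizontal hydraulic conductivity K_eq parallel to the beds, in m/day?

Flow is parallel to layering, so each bed carries its own Darcy discharge and the transmissivities add.
Σ(K_i·b_i) = 0.0247×6.52 + 10.8×6.96 = 75.33 m²/day.
Total thickness b = 13.48 m, so K_eq = Σ(K_i·b_i)/b = 5.588 m/day.

5.59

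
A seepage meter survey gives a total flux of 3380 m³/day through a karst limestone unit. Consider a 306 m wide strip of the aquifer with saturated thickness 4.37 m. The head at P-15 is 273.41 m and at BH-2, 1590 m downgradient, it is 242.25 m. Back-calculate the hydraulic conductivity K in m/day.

129

Cross-sectional area A = 306 × 4.37 = 1337 m².
Hydraulic gradient i = (273.41 − 242.25) / 1590 = 31.16 / 1590 = 0.01960.
From Q = K·A·i, K = Q / (A·i) = 3380 / (1337 × 0.01960) = 129.0 m/day.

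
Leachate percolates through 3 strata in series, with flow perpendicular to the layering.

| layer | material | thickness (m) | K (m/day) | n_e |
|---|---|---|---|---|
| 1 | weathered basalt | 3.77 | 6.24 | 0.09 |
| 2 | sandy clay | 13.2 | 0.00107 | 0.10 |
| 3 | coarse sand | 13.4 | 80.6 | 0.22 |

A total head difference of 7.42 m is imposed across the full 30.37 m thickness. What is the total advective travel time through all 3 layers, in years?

21.0

With flow normal to the layers, continuity requires the same specific discharge q through every layer.
Σ(b_i/K_i) = 3.77/6.24 + 13.2/0.00107 + 13.4/80.6 = 12337 d.
q = Δh / Σ(b_i/K_i) = 7.42 / 12337 = 0.0006014 m/day.
In each layer the seepage velocity is v_i = q/n_i, so the layer transit time is t_i = b_i·n_i / q:
  layer 1 (weathered basalt): t_1 = 3.77 × 0.09 / 0.0006014 = 564.2 d
  layer 2 (sandy clay): t_2 = 13.2 × 0.10 / 0.0006014 = 2195 d
  layer 3 (coarse sand): t_3 = 13.4 × 0.22 / 0.0006014 = 4902 d
Total t = Σ t_i = 7661 days = 20.97 years.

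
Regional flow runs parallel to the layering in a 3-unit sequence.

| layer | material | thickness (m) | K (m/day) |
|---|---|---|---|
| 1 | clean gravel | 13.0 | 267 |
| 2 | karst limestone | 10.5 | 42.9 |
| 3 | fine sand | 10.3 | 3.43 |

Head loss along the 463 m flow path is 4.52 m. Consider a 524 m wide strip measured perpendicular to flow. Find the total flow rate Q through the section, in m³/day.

Flow is parallel to layering, so each bed carries its own Darcy discharge and the transmissivities add.
Σ(K_i·b_i) = 267×13.0 + 42.9×10.5 + 3.43×10.3 = 3957 m²/day.
Hydraulic gradient i = Δh / L = 4.52 / 463 = 0.009762.
Q = Σ(K_i·b_i) · W · i = 3957 × 524 × 0.009762 = 20241 m³/day.

20200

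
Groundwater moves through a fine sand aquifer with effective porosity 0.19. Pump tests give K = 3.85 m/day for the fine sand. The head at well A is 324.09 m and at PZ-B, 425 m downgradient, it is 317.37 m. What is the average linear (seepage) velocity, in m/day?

0.320

Hydraulic gradient i = (324.09 − 317.37) / 425 = 6.72 / 425 = 0.01581.
Darcy flux q = K · i = 3.850 × 0.01581 = 0.06088 m/day.
Seepage velocity v = q / n_e = 0.06088 / 0.19 = 0.3204 m/day.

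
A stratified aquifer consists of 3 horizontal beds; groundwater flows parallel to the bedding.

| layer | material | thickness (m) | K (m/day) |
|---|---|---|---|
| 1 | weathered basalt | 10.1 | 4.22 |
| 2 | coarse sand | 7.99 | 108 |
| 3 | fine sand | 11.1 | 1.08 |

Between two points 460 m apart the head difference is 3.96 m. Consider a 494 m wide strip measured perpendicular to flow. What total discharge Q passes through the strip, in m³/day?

3900

Flow is parallel to layering, so each bed carries its own Darcy discharge and the transmissivities add.
Σ(K_i·b_i) = 4.22×10.1 + 108×7.99 + 1.08×11.1 = 917.5 m²/day.
Hydraulic gradient i = Δh / L = 3.96 / 460 = 0.008609.
Q = Σ(K_i·b_i) · W · i = 917.5 × 494 × 0.008609 = 3902 m³/day.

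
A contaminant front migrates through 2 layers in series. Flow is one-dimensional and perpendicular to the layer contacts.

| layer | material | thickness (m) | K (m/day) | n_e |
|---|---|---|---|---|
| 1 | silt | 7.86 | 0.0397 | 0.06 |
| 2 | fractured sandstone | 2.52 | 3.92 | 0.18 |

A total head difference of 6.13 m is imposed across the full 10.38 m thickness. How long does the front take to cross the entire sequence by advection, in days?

30.0

With flow normal to the layers, continuity requires the same specific discharge q through every layer.
Σ(b_i/K_i) = 7.86/0.0397 + 2.52/3.92 = 198.6 d.
q = Δh / Σ(b_i/K_i) = 6.13 / 198.6 = 0.03086 m/day.
In each layer the seepage velocity is v_i = q/n_i, so the layer transit time is t_i = b_i·n_i / q:
  layer 1 (silt): t_1 = 7.86 × 0.06 / 0.03086 = 15.28 d
  layer 2 (fractured sandstone): t_2 = 2.52 × 0.18 / 0.03086 = 14.70 d
Total t = Σ t_i = 29.98 days.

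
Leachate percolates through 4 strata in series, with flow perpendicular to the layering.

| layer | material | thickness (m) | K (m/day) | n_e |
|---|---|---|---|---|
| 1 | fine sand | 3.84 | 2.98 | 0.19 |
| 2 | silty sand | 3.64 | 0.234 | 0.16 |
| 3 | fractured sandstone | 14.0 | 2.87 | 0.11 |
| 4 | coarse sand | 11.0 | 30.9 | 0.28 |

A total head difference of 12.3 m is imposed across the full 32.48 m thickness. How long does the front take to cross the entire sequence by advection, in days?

With flow normal to the layers, continuity requires the same specific discharge q through every layer.
Σ(b_i/K_i) = 3.84/2.98 + 3.64/0.234 + 14.0/2.87 + 11.0/30.9 = 22.08 d.
q = Δh / Σ(b_i/K_i) = 12.3 / 22.08 = 0.5571 m/day.
In each layer the seepage velocity is v_i = q/n_i, so the layer transit time is t_i = b_i·n_i / q:
  layer 1 (fine sand): t_1 = 3.84 × 0.19 / 0.5571 = 1.310 d
  layer 2 (silty sand): t_2 = 3.64 × 0.16 / 0.5571 = 1.045 d
  layer 3 (fractured sandstone): t_3 = 14.0 × 0.11 / 0.5571 = 2.764 d
  layer 4 (coarse sand): t_4 = 11.0 × 0.28 / 0.5571 = 5.529 d
Total t = Σ t_i = 10.65 days.

10.6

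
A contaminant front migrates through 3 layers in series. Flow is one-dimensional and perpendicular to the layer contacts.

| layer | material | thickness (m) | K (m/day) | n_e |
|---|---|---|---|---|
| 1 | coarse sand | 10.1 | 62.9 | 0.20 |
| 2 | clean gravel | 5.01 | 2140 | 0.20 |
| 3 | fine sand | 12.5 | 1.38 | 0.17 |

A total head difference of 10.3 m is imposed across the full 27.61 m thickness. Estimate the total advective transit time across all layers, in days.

With flow normal to the layers, continuity requires the same specific discharge q through every layer.
Σ(b_i/K_i) = 10.1/62.9 + 5.01/2140 + 12.5/1.38 = 9.221 d.
q = Δh / Σ(b_i/K_i) = 10.3 / 9.221 = 1.117 m/day.
In each layer the seepage velocity is v_i = q/n_i, so the layer transit time is t_i = b_i·n_i / q:
  layer 1 (coarse sand): t_1 = 10.1 × 0.20 / 1.117 = 1.808 d
  layer 2 (clean gravel): t_2 = 5.01 × 0.20 / 1.117 = 0.8970 d
  layer 3 (fine sand): t_3 = 12.5 × 0.17 / 1.117 = 1.902 d
Total t = Σ t_i = 4.608 days.

4.61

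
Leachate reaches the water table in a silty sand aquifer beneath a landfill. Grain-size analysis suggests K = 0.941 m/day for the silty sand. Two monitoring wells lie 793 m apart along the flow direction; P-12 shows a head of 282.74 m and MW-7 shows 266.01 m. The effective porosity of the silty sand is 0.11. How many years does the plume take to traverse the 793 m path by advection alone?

Hydraulic gradient i = (282.74 − 266.01) / 793 = 16.73 / 793 = 0.02110.
Darcy flux q = K · i = 0.9410 × 0.02110 = 0.01985 m/day.
Seepage velocity v = q / n_e = 0.01985 / 0.11 = 0.1805 m/day.
Travel time t = L / v = 793 / 0.1805 = 4394 days = 12.03 years.

12.0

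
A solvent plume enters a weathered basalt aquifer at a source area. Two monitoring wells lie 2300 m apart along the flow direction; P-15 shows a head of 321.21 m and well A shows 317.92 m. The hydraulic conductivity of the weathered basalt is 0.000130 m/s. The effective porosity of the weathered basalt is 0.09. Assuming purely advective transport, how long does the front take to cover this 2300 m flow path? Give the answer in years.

Convert K: 0.000130 m/s × 86400 = 11.23 m/day.
Hydraulic gradient i = (321.21 − 317.92) / 2300 = 3.29 / 2300 = 0.001430.
Darcy flux q = K · i = 11.23 × 0.001430 = 0.01607 m/day.
Seepage velocity v = q / n_e = 0.01607 / 0.09 = 0.1785 m/day.
Travel time t = L / v = 2300 / 0.1785 = 12884 days = 35.27 years.

35.3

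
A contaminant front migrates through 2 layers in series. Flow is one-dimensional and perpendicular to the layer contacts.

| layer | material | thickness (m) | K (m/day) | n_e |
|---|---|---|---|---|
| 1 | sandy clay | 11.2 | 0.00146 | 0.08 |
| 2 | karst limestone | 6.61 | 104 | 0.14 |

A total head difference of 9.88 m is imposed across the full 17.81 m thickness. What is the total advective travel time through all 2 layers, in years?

3.87

With flow normal to the layers, continuity requires the same specific discharge q through every layer.
Σ(b_i/K_i) = 11.2/0.00146 + 6.61/104 = 7671 d.
q = Δh / Σ(b_i/K_i) = 9.88 / 7671 = 0.001288 m/day.
In each layer the seepage velocity is v_i = q/n_i, so the layer transit time is t_i = b_i·n_i / q:
  layer 1 (sandy clay): t_1 = 11.2 × 0.08 / 0.001288 = 695.7 d
  layer 2 (karst limestone): t_2 = 6.61 × 0.14 / 0.001288 = 718.5 d
Total t = Σ t_i = 1414 days = 3.872 years.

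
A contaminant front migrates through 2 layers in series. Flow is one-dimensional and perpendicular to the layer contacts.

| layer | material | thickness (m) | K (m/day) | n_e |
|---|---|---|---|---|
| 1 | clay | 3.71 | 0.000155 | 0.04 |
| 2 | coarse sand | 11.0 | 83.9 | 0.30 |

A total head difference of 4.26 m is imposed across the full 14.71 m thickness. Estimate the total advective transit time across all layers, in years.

53.0

With flow normal to the layers, continuity requires the same specific discharge q through every layer.
Σ(b_i/K_i) = 3.71/0.000155 + 11.0/83.9 = 23936 d.
q = Δh / Σ(b_i/K_i) = 4.26 / 23936 = 0.0001780 m/day.
In each layer the seepage velocity is v_i = q/n_i, so the layer transit time is t_i = b_i·n_i / q:
  layer 1 (clay): t_1 = 3.71 × 0.04 / 0.0001780 = 833.8 d
  layer 2 (coarse sand): t_2 = 11.0 × 0.30 / 0.0001780 = 18542 d
Total t = Σ t_i = 19375 days = 53.05 years.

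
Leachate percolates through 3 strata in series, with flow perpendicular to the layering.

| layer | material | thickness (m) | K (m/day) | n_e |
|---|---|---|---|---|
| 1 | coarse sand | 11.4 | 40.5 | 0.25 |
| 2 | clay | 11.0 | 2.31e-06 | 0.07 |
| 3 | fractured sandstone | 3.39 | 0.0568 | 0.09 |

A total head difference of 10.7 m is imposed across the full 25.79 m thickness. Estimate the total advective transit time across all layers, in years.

With flow normal to the layers, continuity requires the same specific discharge q through every layer.
Σ(b_i/K_i) = 11.4/40.5 + 11.0/2.31e-06 + 3.39/0.0568 = 4.762e+06 d.
q = Δh / Σ(b_i/K_i) = 10.7 / 4.762e+06 = 2.247e-06 m/day.
In each layer the seepage velocity is v_i = q/n_i, so the layer transit time is t_i = b_i·n_i / q:
  layer 1 (coarse sand): t_1 = 11.4 × 0.25 / 2.247e-06 = 1.268e+06 d
  layer 2 (clay): t_2 = 11.0 × 0.07 / 2.247e-06 = 3.427e+05 d
  layer 3 (fractured sandstone): t_3 = 3.39 × 0.09 / 2.247e-06 = 1.358e+05 d
Total t = Σ t_i = 1.747e+06 days = 4783 years.

4780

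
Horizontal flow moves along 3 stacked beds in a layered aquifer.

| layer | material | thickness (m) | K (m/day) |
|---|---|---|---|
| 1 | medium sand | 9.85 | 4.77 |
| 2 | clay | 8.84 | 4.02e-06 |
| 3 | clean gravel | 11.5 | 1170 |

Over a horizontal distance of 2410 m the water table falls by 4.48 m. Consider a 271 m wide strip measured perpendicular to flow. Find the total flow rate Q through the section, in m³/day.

6800

Flow is parallel to layering, so each bed carries its own Darcy discharge and the transmissivities add.
Σ(K_i·b_i) = 4.77×9.85 + 4.02e-06×8.84 + 1170×11.5 = 13502 m²/day.
Hydraulic gradient i = Δh / L = 4.48 / 2410 = 0.001859.
Q = Σ(K_i·b_i) · W · i = 13502 × 271 × 0.001859 = 6802 m³/day.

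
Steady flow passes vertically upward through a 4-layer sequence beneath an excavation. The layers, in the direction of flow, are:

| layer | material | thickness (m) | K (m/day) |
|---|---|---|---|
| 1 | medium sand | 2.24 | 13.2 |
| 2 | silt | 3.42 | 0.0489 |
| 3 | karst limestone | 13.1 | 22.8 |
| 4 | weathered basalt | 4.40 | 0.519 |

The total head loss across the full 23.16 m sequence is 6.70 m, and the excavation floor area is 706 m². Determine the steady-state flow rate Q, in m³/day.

Flow is perpendicular to layering, so the layers act in series and the equivalent K is the thickness-weighted harmonic mean.
Total thickness L = 2.24 + 3.42 + 13.1 + 4.40 = 23.16 m.
Σ(b_i/K_i) = 2.24/13.2 + 3.42/0.0489 + 13.1/22.8 + 4.40/0.519 = 79.16 d.
K_eq = L / Σ(b_i/K_i) = 23.16 / 79.16 = 0.2926 m/day.
Q = K_eq · A · (Δh/L) = 0.2926 × 706 × (6.70/23.16) = 59.75 m³/day.

59.8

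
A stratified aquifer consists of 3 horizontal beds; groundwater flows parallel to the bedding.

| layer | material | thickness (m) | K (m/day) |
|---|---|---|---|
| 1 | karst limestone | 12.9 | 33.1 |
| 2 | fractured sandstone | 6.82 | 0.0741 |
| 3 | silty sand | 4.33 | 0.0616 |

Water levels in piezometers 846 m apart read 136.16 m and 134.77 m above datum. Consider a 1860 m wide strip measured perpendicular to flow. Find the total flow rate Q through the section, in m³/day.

Flow is parallel to layering, so each bed carries its own Darcy discharge and the transmissivities add.
Σ(K_i·b_i) = 33.1×12.9 + 0.0741×6.82 + 0.0616×4.33 = 427.8 m²/day.
Hydraulic gradient i = (136.16 − 134.77) / 846 = 1.39 / 846 = 0.001643.
Q = Σ(K_i·b_i) · W · i = 427.8 × 1860 × 0.001643 = 1307 m³/day.

1310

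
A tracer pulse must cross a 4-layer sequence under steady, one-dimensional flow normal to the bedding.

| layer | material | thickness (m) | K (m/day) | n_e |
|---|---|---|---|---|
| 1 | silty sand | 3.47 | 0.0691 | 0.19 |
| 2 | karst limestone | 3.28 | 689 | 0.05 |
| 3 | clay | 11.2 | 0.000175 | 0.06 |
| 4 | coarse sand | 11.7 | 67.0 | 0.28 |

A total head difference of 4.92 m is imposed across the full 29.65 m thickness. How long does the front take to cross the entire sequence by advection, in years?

170

With flow normal to the layers, continuity requires the same specific discharge q through every layer.
Σ(b_i/K_i) = 3.47/0.0691 + 3.28/689 + 11.2/0.000175 + 11.7/67.0 = 64050 d.
q = Δh / Σ(b_i/K_i) = 4.92 / 64050 = 7.681e-05 m/day.
In each layer the seepage velocity is v_i = q/n_i, so the layer transit time is t_i = b_i·n_i / q:
  layer 1 (silty sand): t_1 = 3.47 × 0.19 / 7.681e-05 = 8583 d
  layer 2 (karst limestone): t_2 = 3.28 × 0.05 / 7.681e-05 = 2135 d
  layer 3 (clay): t_3 = 11.2 × 0.06 / 7.681e-05 = 8748 d
  layer 4 (coarse sand): t_4 = 11.7 × 0.28 / 7.681e-05 = 42648 d
Total t = Σ t_i = 62115 days = 170.1 years.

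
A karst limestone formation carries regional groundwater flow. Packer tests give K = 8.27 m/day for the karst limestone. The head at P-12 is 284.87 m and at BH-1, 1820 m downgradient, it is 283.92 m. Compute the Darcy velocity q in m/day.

Hydraulic gradient i = (284.87 − 283.92) / 1820 = 0.95 / 1820 = 0.0005220.
Specific discharge q = K · i = 8.270 × 0.0005220 = 0.004317 m/day.

0.00432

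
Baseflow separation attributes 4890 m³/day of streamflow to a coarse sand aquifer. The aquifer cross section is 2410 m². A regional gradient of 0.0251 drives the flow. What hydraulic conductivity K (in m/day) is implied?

Hydraulic gradient i = 0.0251.
From Q = K·A·i, K = Q / (A·i) = 4890 / (2410 × 0.02510) = 80.84 m/day.

80.8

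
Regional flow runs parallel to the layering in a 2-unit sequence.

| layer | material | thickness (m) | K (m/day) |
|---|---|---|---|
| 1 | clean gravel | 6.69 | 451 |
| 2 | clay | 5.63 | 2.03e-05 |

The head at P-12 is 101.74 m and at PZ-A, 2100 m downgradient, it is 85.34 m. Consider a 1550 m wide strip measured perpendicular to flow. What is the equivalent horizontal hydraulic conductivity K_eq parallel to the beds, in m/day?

Flow is parallel to layering, so each bed carries its own Darcy discharge and the transmissivities add.
Σ(K_i·b_i) = 451×6.69 + 2.03e-05×5.63 = 3017 m²/day.
Total thickness b = 12.32 m, so K_eq = Σ(K_i·b_i)/b = 244.9 m/day.

245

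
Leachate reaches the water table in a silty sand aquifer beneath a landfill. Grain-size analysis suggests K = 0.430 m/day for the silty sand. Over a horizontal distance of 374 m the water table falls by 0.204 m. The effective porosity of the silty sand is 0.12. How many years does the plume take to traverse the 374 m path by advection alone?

Hydraulic gradient i = Δh / L = 0.204 / 374 = 0.0005455.
Darcy flux q = K · i = 0.4300 × 0.0005455 = 0.0002345 m/day.
Seepage velocity v = q / n_e = 0.0002345 / 0.12 = 0.001955 m/day.
Travel time t = L / v = 374 / 0.001955 = 1.913e+05 days = 523.9 years.

524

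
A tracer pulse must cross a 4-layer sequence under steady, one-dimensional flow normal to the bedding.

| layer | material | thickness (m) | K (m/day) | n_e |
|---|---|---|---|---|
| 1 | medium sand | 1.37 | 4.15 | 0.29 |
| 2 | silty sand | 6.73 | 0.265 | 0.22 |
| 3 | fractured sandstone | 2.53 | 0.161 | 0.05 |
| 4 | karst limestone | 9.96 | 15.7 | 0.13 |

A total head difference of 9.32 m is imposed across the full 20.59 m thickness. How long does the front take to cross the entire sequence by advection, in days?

14.9

With flow normal to the layers, continuity requires the same specific discharge q through every layer.
Σ(b_i/K_i) = 1.37/4.15 + 6.73/0.265 + 2.53/0.161 + 9.96/15.7 = 42.08 d.
q = Δh / Σ(b_i/K_i) = 9.32 / 42.08 = 0.2215 m/day.
In each layer the seepage velocity is v_i = q/n_i, so the layer transit time is t_i = b_i·n_i / q:
  layer 1 (medium sand): t_1 = 1.37 × 0.29 / 0.2215 = 1.794 d
  layer 2 (silty sand): t_2 = 6.73 × 0.22 / 0.2215 = 6.684 d
  layer 3 (fractured sandstone): t_3 = 2.53 × 0.05 / 0.2215 = 0.5711 d
  layer 4 (karst limestone): t_4 = 9.96 × 0.13 / 0.2215 = 5.845 d
Total t = Σ t_i = 14.89 days.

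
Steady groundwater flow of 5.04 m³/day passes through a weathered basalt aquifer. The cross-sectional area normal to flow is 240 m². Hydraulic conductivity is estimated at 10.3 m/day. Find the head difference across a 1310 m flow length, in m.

2.67

From Q = K·A·i, i = Q / (K·A) = 5.04 / (10.30 × 240.0) = 0.002039.
Head loss Δh = i · L = 0.002039 × 1310 = 2.671 m.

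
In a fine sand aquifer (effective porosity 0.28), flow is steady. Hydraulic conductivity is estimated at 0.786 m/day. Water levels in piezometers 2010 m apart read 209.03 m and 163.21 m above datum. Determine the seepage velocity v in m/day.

0.0640

Hydraulic gradient i = (209.03 − 163.21) / 2010 = 45.82 / 2010 = 0.02280.
Darcy flux q = K · i = 0.7860 × 0.02280 = 0.01792 m/day.
Seepage velocity v = q / n_e = 0.01792 / 0.28 = 0.06399 m/day.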